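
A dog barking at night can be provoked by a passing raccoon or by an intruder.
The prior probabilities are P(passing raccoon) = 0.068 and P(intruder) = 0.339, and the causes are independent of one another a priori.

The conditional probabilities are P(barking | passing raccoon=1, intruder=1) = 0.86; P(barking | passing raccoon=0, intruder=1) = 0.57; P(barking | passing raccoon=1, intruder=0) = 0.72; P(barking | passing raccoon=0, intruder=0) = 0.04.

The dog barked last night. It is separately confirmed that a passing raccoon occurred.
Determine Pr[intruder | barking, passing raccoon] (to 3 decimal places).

P(barking | passing raccoon) = 0.72*0.661 + 0.86*0.339 = 0.475920 + 0.291540 = 0.767460
Of this, 0.291540 comes from 0.86*0.339 (the intruder=true cases).
Hence the posterior is 0.291540/0.767460 ≈ 0.380.

Pr[intruder | barking, passing raccoon] ≈ 0.380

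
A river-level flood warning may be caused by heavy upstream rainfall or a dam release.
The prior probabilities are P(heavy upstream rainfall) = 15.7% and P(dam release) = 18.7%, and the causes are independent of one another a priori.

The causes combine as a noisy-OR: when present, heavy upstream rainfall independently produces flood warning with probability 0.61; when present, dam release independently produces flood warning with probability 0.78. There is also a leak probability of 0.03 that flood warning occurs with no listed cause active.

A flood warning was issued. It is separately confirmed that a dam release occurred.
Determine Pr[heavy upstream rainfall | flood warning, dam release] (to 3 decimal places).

Pr[heavy upstream rainfall | flood warning, dam release] ≈ 0.178

Under noisy-OR, P(flood warning | causes) = 1 − (1−0.03)·∏(1−qᵢ) over the active causes.
Sum P(flood warning|·) weighted by the priors over both values of heavy upstream rainfall:
  P(flood warning | dam release) = 0.7866*0.843 + 0.916774*0.157
        = 0.663104 + 0.143934 = 0.807038
Configurations with heavy upstream rainfall contribute 0.143934, so
  P(heavy upstream rainfall | flood warning, dam release) = 0.143934 / 0.807038 ≈ 0.178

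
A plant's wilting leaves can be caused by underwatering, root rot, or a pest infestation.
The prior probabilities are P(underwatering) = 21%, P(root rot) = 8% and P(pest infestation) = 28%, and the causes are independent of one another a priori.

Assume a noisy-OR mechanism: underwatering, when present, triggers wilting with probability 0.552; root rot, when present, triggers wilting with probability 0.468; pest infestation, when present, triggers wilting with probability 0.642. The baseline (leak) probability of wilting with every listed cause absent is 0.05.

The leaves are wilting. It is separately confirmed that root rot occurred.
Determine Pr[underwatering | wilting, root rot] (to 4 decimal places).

Pr[underwatering | wilting, root rot] ≈ 0.2699

Under noisy-OR, P(wilting | causes) = 1 − (1−0.05)·∏(1−qᵢ) over the active causes.
Numerator (weight on configurations with underwatering): 0.116965 + 0.054034 = 0.170999
Normalizer over all consistent configurations: 0.4946×0.79×0.72 + 0.819067×0.79×0.28 + 0.773581×0.21×0.72 + 0.918942×0.21×0.28 = 0.633505
P(underwatering | wilting, root rot) = 0.170999/0.633505 ≈ 0.2699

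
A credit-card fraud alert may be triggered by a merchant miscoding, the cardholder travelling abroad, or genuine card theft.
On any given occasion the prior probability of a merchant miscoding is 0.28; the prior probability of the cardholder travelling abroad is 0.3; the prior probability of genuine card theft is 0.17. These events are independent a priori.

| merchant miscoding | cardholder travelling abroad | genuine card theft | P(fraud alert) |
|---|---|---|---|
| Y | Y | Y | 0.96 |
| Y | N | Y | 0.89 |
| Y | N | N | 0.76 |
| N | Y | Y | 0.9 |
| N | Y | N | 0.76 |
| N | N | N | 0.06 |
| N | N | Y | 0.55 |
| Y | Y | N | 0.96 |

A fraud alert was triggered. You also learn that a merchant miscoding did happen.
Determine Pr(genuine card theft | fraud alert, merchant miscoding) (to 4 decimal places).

P(fraud alert | merchant miscoding) = 0.76*0.7*0.83 + 0.89*0.7*0.17 + 0.96*0.3*0.83 + 0.96*0.3*0.17 = 0.441560 + 0.105910 + 0.239040 + 0.048960 = 0.835470
The genuine card theft-present share is 0.105910 + 0.048960 = 0.154870.
Hence the posterior is 0.154870/0.835470 ≈ 0.1854.

Pr(genuine card theft | fraud alert, merchant miscoding) ≈ 0.1854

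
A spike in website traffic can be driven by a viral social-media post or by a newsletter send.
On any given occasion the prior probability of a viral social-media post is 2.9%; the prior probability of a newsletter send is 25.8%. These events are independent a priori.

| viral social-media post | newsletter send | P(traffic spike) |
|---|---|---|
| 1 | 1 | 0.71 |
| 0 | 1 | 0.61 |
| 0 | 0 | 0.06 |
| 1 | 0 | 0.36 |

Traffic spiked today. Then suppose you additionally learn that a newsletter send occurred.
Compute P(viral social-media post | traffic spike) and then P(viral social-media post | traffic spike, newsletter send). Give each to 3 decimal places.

P(traffic spike) = 0.06·0.971·0.742 + 0.61·0.971·0.258 + 0.36·0.029·0.742 + 0.71·0.029·0.258 = 0.043229 + 0.152816 + 0.007746 + 0.005312 = 0.209103
Of this, 0.013058 comes from 0.007746 + 0.005312 (the viral social-media post=true cases).
So P(viral social-media post | traffic spike) = 0.013058/0.209103 ≈ 0.062.

With the extra evidence:
Enumerate both values of viral social-media post and weight by the priors:
  P(traffic spike | newsletter send) = 0.61×0.971 + 0.71×0.029
        = 0.592310 + 0.020590 = 0.612900
Keeping only the viral social-media post-present terms gives 0.020590, so
  P(viral social-media post | traffic spike, newsletter send) = 0.020590 / 0.612900 ≈ 0.034
— newsletter send explains away the evidence for viral social-media post.

P(viral social-media post | traffic spike) ≈ 0.062; P(viral social-media post | traffic spike, newsletter send) ≈ 0.034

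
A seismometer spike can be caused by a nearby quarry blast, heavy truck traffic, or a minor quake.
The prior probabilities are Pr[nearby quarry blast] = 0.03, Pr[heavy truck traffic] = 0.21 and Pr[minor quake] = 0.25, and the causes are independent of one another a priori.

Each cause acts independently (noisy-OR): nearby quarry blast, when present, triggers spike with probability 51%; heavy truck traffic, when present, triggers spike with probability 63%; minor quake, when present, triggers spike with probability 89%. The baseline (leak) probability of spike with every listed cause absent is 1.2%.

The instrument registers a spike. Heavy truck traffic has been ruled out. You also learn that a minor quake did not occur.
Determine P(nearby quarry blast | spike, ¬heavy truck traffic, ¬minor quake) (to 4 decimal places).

Under noisy-OR, P(spike | causes) = 1 − (1−0.012)·∏(1−qᵢ) over the active causes.
For the numerator, keep only nearby quarry blast=true terms: 0.51588×0.03 = 0.015476
Denominator P(spike | ¬heavy truck traffic, ¬minor quake): 0.012×0.97 + 0.51588×0.03 = 0.027116
P(nearby quarry blast | spike, ¬heavy truck traffic, ¬minor quake) = 0.015476/0.027116 ≈ 0.5707

P(nearby quarry blast | spike, ¬heavy truck traffic, ¬minor quake) ≈ 0.5707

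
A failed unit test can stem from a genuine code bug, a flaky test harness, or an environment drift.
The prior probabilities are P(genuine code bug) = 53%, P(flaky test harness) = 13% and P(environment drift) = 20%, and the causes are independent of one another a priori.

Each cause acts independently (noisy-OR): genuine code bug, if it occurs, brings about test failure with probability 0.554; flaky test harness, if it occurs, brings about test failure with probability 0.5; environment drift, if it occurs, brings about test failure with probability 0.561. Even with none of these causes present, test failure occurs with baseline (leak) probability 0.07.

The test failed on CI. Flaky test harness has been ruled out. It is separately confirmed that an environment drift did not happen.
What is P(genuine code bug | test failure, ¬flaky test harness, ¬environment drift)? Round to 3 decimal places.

P(genuine code bug | test failure, ¬flaky test harness, ¬environment drift) ≈ 0.904

Under noisy-OR, P(test failure | causes) = 1 − (1−0.07)·∏(1−qᵢ) over the active causes.
P(test failure | ¬flaky test harness, ¬environment drift) = 0.07·0.47 + 0.58522·0.53 = 0.032900 + 0.310167 = 0.343067
Restricting to configurations with genuine code bug present: 0.58522·0.53 = 0.310167.
P(genuine code bug | test failure, ¬flaky test harness, ¬environment drift) = 0.310167 / 0.343067 ≈ 0.904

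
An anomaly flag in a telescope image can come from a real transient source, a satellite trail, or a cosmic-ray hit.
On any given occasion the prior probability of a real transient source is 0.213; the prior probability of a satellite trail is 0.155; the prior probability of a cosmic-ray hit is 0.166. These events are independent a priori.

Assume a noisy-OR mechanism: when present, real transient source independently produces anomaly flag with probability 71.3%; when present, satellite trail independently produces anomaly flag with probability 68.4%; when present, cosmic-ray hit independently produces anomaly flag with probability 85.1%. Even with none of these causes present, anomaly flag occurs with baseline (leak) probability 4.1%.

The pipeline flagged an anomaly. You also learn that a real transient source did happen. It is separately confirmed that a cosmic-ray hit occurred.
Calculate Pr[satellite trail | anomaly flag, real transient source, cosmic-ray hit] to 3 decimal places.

Under noisy-OR, P(anomaly flag | causes) = 1 − (1−0.041)·∏(1−qᵢ) over the active causes.
By total probability over both values of satellite trail:
  P(anomaly flag | real transient source, cosmic-ray hit) = 0.95899·0.845 + 0.987041·0.155
        = 0.810347 + 0.152991 = 0.963338
Keeping only the satellite trail-present terms gives 0.152991, so
  P(satellite trail | anomaly flag, real transient source, cosmic-ray hit) = 0.152991 / 0.963338 ≈ 0.159

Pr[satellite trail | anomaly flag, real transient source, cosmic-ray hit] ≈ 0.159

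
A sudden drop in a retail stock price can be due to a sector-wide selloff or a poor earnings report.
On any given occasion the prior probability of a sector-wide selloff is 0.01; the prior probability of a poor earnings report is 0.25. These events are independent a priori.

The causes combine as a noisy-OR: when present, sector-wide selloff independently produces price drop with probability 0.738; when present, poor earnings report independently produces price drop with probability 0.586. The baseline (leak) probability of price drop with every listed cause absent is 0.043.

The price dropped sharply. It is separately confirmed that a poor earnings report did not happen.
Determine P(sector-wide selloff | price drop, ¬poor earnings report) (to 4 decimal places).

Under noisy-OR, P(price drop | causes) = 1 − (1−0.043)·∏(1−qᵢ) over the active causes.
Enumerate both values of sector-wide selloff and weight by the priors:
  P(price drop | ¬poor earnings report) = 0.043·0.99 + 0.749266·0.01
        = 0.042570 + 0.007493 = 0.050063
Keeping only the sector-wide selloff-present terms gives 0.007493, so
  P(sector-wide selloff | price drop, ¬poor earnings report) = 0.007493 / 0.050063 ≈ 0.1497

P(sector-wide selloff | price drop, ¬poor earnings report) ≈ 0.1497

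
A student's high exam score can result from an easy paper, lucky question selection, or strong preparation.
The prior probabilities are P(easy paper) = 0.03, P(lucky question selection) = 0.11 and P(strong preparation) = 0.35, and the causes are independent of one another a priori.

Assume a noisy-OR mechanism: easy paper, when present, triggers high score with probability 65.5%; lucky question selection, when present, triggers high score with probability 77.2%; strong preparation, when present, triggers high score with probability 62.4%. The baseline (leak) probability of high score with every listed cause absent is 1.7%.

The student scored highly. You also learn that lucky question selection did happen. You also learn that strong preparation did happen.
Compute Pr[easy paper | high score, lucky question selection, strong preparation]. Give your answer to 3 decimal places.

Pr[easy paper | high score, lucky question selection, strong preparation] ≈ 0.032

Under noisy-OR, P(high score | causes) = 1 − (1−0.017)·∏(1−qᵢ) over the active causes.
Enumerate both values of easy paper and weight by the priors:
  P(high score | lucky question selection, strong preparation) = 0.915729·0.97 + 0.970927·0.03
        = 0.888257 + 0.029128 = 0.917385
Configurations with easy paper contribute 0.029128, so
  P(easy paper | high score, lucky question selection, strong preparation) = 0.029128 / 0.917385 ≈ 0.032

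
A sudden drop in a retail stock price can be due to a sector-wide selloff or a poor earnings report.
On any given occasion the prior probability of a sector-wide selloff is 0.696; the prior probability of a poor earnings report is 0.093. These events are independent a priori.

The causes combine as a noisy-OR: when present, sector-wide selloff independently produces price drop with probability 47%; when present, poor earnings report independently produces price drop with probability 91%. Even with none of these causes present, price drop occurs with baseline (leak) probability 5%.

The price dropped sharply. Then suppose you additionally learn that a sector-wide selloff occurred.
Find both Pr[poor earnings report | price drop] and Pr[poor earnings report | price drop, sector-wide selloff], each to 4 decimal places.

Under noisy-OR, P(price drop | causes) = 1 − (1−0.05)·∏(1−qᵢ) over the active causes.
P(price drop) = 0.05*0.304*0.907 + 0.9145*0.304*0.093 + 0.4965*0.696*0.907 + 0.954685*0.696*0.093 = 0.013786 + 0.025855 + 0.313427 + 0.061795 = 0.414863
Of this, 0.087650 comes from 0.025855 + 0.061795 (the poor earnings report=true cases).
P(poor earnings report | price drop) = 0.087650 / 0.414863 ≈ 0.2113

Now also conditioning on sector-wide selloff=true:
Weight on poor earnings report=true, given the evidence: 0.954685*0.093 = 0.088786
Denominator P(price drop | sector-wide selloff): 0.4965*0.907 + 0.954685*0.093 = 0.539111
P(poor earnings report | price drop, sector-wide selloff) = 0.088786/0.539111 ≈ 0.1647

Pr[poor earnings report | price drop] ≈ 0.2113; Pr[poor earnings report | price drop, sector-wide selloff] ≈ 0.1647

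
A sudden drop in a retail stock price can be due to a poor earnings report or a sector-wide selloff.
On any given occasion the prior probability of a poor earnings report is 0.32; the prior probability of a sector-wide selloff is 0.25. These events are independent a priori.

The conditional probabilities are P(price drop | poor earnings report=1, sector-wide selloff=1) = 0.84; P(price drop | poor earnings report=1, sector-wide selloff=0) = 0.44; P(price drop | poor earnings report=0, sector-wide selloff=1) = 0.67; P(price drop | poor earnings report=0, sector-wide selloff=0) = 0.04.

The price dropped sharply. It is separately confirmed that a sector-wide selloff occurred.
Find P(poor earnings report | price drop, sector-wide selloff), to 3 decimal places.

P(poor earnings report | price drop, sector-wide selloff) ≈ 0.371

Weight on poor earnings report=true, given the evidence: 0.84·0.32 = 0.268800
Normalizer over all consistent configurations: 0.67·0.68 + 0.84·0.32 = 0.724400
Posterior = 0.268800 / 0.724400 ≈ 0.371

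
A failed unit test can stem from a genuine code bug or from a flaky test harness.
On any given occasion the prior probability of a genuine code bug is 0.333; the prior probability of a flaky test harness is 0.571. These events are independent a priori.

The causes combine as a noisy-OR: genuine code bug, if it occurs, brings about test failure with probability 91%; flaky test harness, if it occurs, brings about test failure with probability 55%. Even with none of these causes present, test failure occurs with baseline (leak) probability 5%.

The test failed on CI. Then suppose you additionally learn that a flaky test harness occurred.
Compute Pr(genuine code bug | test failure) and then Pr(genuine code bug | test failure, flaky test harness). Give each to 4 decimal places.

Pr(genuine code bug | test failure) ≈ 0.5743; Pr(genuine code bug | test failure, flaky test harness) ≈ 0.4561

Under noisy-OR, P(test failure | causes) = 1 − (1−0.05)·∏(1−qᵢ) over the active causes.
P(test failure) = 0.05*0.667*0.429 + 0.5725*0.667*0.571 + 0.9145*0.333*0.429 + 0.961525*0.333*0.571 = 0.014307 + 0.218041 + 0.130643 + 0.182827 = 0.545818
The genuine code bug-present share is 0.130643 + 0.182827 = 0.313470.
So P(genuine code bug | test failure) = 0.313470/0.545818 ≈ 0.5743.

Now condition on the additional information:
By total probability over both values of genuine code bug:
  P(test failure | flaky test harness) = 0.5725×0.667 + 0.961525×0.333
        = 0.381858 + 0.320188 = 0.702046
The terms with genuine code bug present sum to 0.320188, so
  P(genuine code bug | test failure, flaky test harness) = 0.320188 / 0.702046 ≈ 0.4561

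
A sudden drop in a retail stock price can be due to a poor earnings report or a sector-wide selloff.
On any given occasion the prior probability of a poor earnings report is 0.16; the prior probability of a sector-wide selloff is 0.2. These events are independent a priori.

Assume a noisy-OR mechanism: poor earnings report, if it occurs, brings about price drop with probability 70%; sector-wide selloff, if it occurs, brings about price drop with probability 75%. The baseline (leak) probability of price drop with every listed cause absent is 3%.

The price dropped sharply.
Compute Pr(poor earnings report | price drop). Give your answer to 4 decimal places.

Under noisy-OR, P(price drop | causes) = 1 − (1−0.03)·∏(1−qᵢ) over the active causes.
For the numerator, keep only poor earnings report=true terms: 0.090752 + 0.029672 = 0.120424
The normalizing constant is 0.03×0.84×0.8 + 0.7575×0.84×0.2 + 0.709×0.16×0.8 + 0.92725×0.16×0.2 = 0.267844
P(poor earnings report | price drop) = 0.120424/0.267844 ≈ 0.4496

Pr(poor earnings report | price drop) ≈ 0.4496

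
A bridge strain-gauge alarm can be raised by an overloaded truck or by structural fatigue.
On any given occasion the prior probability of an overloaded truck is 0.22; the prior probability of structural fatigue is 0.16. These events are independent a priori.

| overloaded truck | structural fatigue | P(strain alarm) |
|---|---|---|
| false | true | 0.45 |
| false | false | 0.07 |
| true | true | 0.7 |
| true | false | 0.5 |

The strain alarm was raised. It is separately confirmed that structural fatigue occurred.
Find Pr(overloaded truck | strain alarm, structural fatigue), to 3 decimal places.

Weight on overloaded truck=true, given the evidence: 0.7×0.22 = 0.154000
Denominator P(strain alarm | structural fatigue): 0.45×0.78 + 0.7×0.22 = 0.505000
P(overloaded truck | strain alarm, structural fatigue) = 0.154000/0.505000 ≈ 0.305

Pr(overloaded truck | strain alarm, structural fatigue) ≈ 0.305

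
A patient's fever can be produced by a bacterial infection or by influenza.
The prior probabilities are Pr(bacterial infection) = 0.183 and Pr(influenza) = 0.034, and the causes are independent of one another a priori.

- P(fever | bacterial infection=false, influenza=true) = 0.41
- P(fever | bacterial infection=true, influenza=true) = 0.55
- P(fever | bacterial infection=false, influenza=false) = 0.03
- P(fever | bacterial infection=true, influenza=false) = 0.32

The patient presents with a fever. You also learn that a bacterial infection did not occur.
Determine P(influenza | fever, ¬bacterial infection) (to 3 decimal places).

P(fever | ¬bacterial infection) = 0.03·0.966 + 0.41·0.034 = 0.028980 + 0.013940 = 0.042920
Of this, 0.013940 comes from 0.41·0.034 (the influenza=true cases).
So P(influenza | fever, ¬bacterial infection) = 0.013940/0.042920 ≈ 0.325.

P(influenza | fever, ¬bacterial infection) ≈ 0.325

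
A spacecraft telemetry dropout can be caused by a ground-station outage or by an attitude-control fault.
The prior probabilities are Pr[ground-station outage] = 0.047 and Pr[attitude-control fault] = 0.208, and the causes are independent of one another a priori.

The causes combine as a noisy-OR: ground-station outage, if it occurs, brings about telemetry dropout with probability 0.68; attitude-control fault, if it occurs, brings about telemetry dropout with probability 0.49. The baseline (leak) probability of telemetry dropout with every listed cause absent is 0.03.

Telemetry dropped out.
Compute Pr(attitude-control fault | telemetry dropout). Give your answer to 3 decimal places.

Pr(attitude-control fault | telemetry dropout) ≈ 0.692

Under noisy-OR, P(telemetry dropout | causes) = 1 − (1−0.03)·∏(1−qᵢ) over the active causes.
P(telemetry dropout) = 0.03×0.953×0.792 + 0.5053×0.953×0.208 + 0.6896×0.047×0.792 + 0.841696×0.047×0.208 = 0.022643 + 0.100163 + 0.025670 + 0.008228 = 0.156704
Of this, 0.108391 comes from 0.100163 + 0.008228 (the attitude-control fault=true cases).
So P(attitude-control fault | telemetry dropout) = 0.108391/0.156704 ≈ 0.692.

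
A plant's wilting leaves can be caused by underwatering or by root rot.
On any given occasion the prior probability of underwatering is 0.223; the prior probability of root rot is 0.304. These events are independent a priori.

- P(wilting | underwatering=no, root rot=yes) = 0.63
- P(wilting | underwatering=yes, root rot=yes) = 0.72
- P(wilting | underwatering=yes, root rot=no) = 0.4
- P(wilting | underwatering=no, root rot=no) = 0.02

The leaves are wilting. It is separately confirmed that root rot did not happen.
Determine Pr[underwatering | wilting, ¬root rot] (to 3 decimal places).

Pr[underwatering | wilting, ¬root rot] ≈ 0.852

By total probability over both values of underwatering:
  P(wilting | ¬root rot) = 0.02×0.777 + 0.4×0.223
        = 0.015540 + 0.089200 = 0.104740
The terms with underwatering present sum to 0.089200, so
  P(underwatering | wilting, ¬root rot) = 0.089200 / 0.104740 ≈ 0.852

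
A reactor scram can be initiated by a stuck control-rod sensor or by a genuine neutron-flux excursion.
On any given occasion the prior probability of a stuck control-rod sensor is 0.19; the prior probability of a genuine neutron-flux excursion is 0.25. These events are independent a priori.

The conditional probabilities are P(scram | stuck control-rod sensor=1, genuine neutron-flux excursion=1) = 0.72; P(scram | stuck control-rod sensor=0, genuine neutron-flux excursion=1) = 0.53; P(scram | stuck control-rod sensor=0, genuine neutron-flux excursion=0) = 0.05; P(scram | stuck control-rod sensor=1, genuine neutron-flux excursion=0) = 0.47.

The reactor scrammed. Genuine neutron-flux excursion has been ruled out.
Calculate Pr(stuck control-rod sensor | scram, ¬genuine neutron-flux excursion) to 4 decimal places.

Enumerate both values of stuck control-rod sensor and weight by the priors:
  P(scram | ¬genuine neutron-flux excursion) = 0.05·0.81 + 0.47·0.19
        = 0.040500 + 0.089300 = 0.129800
Keeping only the stuck control-rod sensor-present terms gives 0.089300, so
  P(stuck control-rod sensor | scram, ¬genuine neutron-flux excursion) = 0.089300 / 0.129800 ≈ 0.6880

Pr(stuck control-rod sensor | scram, ¬genuine neutron-flux excursion) ≈ 0.6880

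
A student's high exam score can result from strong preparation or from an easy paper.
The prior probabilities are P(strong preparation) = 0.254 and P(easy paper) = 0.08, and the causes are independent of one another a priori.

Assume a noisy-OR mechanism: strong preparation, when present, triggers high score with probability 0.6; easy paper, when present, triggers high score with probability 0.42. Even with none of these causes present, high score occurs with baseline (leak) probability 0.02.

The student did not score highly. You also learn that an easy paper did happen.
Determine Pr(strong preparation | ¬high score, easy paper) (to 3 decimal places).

Under noisy-OR, P(high score | causes) = 1 − (1−0.02)·∏(1−qᵢ) over the active causes.
Enumerate both values of strong preparation and weight by the priors:
  P(¬high score | easy paper) = 0.5684·0.746 + 0.22736·0.254
        = 0.424026 + 0.057749 = 0.481775
Keeping only the strong preparation-present terms gives 0.057749, so
  P(strong preparation | ¬high score, easy paper) = 0.057749 / 0.481775 ≈ 0.120

Pr(strong preparation | ¬high score, easy paper) ≈ 0.120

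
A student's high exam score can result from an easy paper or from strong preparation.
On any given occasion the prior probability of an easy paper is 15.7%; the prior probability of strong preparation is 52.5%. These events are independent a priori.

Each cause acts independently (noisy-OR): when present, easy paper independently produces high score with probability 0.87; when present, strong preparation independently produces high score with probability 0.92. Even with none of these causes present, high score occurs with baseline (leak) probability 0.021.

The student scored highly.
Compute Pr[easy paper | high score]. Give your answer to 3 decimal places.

Pr[easy paper | high score] ≈ 0.261

Under noisy-OR, P(high score | causes) = 1 − (1−0.021)·∏(1−qᵢ) over the active causes.
Weight on easy paper=true, given the evidence: 0.065084 + 0.081586 = 0.146670
Normalizer over all consistent configurations: 0.021·0.843·0.475 + 0.92168·0.843·0.525 + 0.87273·0.157·0.475 + 0.989818·0.157·0.525 = 0.562992
P(easy paper | high score) = 0.146670/0.562992 ≈ 0.261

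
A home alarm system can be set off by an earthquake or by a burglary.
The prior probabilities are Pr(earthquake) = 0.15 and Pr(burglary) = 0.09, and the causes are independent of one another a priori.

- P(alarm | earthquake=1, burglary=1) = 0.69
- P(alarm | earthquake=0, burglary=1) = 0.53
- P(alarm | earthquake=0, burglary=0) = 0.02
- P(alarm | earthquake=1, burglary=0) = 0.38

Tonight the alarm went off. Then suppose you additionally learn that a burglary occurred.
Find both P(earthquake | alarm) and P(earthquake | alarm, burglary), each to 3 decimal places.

P(alarm) = 0.02×0.85×0.91 + 0.53×0.85×0.09 + 0.38×0.15×0.91 + 0.69×0.15×0.09 = 0.015470 + 0.040545 + 0.051870 + 0.009315 = 0.117200
Restricting to configurations with earthquake present: 0.051870 + 0.009315 = 0.061185.
Hence the posterior is 0.061185/0.117200 ≈ 0.522.

With the extra evidence:
Numerator (weight on configurations with earthquake): 0.69*0.15 = 0.103500
The normalizing constant is 0.53*0.85 + 0.69*0.15 = 0.554000
P(earthquake | alarm, burglary) = 0.103500/0.554000 ≈ 0.187
The drop from 0.522 to 0.187 is the explaining-away (discounting) effect.

P(earthquake | alarm) ≈ 0.522; P(earthquake | alarm, burglary) ≈ 0.187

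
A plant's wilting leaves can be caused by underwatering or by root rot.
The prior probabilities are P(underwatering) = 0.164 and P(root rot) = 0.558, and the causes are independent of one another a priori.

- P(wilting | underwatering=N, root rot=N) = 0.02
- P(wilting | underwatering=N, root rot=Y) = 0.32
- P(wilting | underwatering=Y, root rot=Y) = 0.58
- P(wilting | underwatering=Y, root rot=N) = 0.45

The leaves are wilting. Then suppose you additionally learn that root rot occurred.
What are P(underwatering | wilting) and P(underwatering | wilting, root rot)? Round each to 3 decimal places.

For the numerator, keep only underwatering=true terms: 0.032620 + 0.053077 = 0.085697
Normalizer over all consistent configurations: 0.02*0.836*0.442 + 0.32*0.836*0.558 + 0.45*0.164*0.442 + 0.58*0.164*0.558 = 0.242363
P(underwatering | wilting) = 0.085697/0.242363 ≈ 0.354

With the extra evidence:
P(wilting | root rot) = 0.32×0.836 + 0.58×0.164 = 0.267520 + 0.095120 = 0.362640
Of this, 0.095120 comes from 0.58×0.164 (the underwatering=true cases).
So P(underwatering | wilting, root rot) = 0.095120/0.362640 ≈ 0.262.
Conditioning on root rot lowers the posterior on underwatering: the classic explaining-away effect in a common-effect structure.

P(underwatering | wilting) ≈ 0.354; P(underwatering | wilting, root rot) ≈ 0.262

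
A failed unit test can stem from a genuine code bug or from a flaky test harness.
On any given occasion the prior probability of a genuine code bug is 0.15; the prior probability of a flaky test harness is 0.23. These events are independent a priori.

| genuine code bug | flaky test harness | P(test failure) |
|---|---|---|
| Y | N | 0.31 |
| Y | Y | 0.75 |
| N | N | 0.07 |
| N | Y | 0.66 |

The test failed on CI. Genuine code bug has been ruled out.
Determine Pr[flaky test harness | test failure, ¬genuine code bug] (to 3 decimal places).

P(test failure | ¬genuine code bug) = 0.07·0.77 + 0.66·0.23 = 0.053900 + 0.151800 = 0.205700
Restricting to configurations with flaky test harness present: 0.66·0.23 = 0.151800.
So P(flaky test harness | test failure, ¬genuine code bug) = 0.151800/0.205700 ≈ 0.738.

Pr[flaky test harness | test failure, ¬genuine code bug] ≈ 0.738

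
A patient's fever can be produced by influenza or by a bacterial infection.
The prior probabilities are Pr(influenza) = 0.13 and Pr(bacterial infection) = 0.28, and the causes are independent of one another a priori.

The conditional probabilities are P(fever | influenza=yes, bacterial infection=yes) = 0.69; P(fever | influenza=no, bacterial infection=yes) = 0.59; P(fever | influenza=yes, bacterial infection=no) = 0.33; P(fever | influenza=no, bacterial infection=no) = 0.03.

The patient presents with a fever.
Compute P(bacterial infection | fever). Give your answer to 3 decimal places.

P(bacterial infection | fever) ≈ 0.773

P(fever) = 0.03×0.87×0.72 + 0.59×0.87×0.28 + 0.33×0.13×0.72 + 0.69×0.13×0.28 = 0.018792 + 0.143724 + 0.030888 + 0.025116 = 0.218520
Restricting to configurations with bacterial infection present: 0.143724 + 0.025116 = 0.168840.
So P(bacterial infection | fever) = 0.168840/0.218520 ≈ 0.773.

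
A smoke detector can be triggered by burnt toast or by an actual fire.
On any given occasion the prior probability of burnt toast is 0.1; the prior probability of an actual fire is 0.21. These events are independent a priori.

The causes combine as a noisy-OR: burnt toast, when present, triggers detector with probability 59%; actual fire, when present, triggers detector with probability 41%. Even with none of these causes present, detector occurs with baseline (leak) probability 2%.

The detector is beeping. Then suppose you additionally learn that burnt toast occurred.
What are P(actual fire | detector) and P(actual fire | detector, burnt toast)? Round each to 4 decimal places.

Under noisy-OR, P(detector | causes) = 1 − (1−0.02)·∏(1−qᵢ) over the active causes.
P(detector) = 0.02·0.9·0.79 + 0.4218·0.9·0.21 + 0.5982·0.1·0.79 + 0.762938·0.1·0.21 = 0.014220 + 0.079720 + 0.047258 + 0.016022 = 0.157220
Of this, 0.095742 comes from 0.079720 + 0.016022 (the actual fire=true cases).
So P(actual fire | detector) = 0.095742/0.157220 ≈ 0.6090.

Now condition on the additional information:
Sum P(detector|·) weighted by the priors over both values of actual fire:
  P(detector | burnt toast) = 0.5982·0.79 + 0.762938·0.21
        = 0.472578 + 0.160217 = 0.632795
Configurations with actual fire contribute 0.160217, so
  P(actual fire | detector, burnt toast) = 0.160217 / 0.632795 ≈ 0.2532
— burnt toast explains away the evidence for actual fire.

P(actual fire | detector) ≈ 0.6090; P(actual fire | detector, burnt toast) ≈ 0.2532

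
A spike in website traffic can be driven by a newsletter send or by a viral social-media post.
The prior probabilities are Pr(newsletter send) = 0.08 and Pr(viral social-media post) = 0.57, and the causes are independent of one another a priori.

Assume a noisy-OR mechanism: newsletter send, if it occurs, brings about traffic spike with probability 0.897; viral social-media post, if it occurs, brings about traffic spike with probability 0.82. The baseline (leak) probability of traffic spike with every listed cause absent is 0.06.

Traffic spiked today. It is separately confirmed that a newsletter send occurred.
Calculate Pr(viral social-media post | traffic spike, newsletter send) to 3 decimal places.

Under noisy-OR, P(traffic spike | causes) = 1 − (1−0.06)·∏(1−qᵢ) over the active causes.
For the numerator, keep only viral social-media post=true terms: 0.982572*0.57 = 0.560066
The normalizing constant is 0.90318*0.43 + 0.982572*0.57 = 0.948433
Posterior = 0.560066 / 0.948433 ≈ 0.591

Pr(viral social-media post | traffic spike, newsletter send) ≈ 0.591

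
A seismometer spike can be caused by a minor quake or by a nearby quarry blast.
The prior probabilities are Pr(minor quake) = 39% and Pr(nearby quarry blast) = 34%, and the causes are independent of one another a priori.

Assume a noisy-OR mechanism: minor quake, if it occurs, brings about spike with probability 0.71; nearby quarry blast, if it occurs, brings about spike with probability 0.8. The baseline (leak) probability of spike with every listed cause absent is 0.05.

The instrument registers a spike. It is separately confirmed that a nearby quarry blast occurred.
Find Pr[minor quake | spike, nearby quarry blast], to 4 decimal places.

Under noisy-OR, P(spike | causes) = 1 − (1−0.05)·∏(1−qᵢ) over the active causes.
For the numerator, keep only minor quake=true terms: 0.9449×0.39 = 0.368511
Normalizer over all consistent configurations: 0.81×0.61 + 0.9449×0.39 = 0.862611
P(minor quake | spike, nearby quarry blast) = 0.368511/0.862611 ≈ 0.4272

Pr[minor quake | spike, nearby quarry blast] ≈ 0.4272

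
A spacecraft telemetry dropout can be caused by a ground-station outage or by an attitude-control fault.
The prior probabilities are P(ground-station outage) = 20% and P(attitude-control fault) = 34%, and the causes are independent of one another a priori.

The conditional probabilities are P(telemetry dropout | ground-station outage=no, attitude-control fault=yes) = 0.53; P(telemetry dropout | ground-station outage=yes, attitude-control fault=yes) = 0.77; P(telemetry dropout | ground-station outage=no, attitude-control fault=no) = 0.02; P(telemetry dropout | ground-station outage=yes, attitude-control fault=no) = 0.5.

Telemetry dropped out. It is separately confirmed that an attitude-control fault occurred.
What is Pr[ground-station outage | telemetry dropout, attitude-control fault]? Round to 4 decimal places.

Pr[ground-station outage | telemetry dropout, attitude-control fault] ≈ 0.2664

Sum P(telemetry dropout|·) weighted by the priors over both values of ground-station outage:
  P(telemetry dropout | attitude-control fault) = 0.53×0.8 + 0.77×0.2
        = 0.424000 + 0.154000 = 0.578000
Configurations with ground-station outage contribute 0.154000, so
  P(ground-station outage | telemetry dropout, attitude-control fault) = 0.154000 / 0.578000 ≈ 0.2664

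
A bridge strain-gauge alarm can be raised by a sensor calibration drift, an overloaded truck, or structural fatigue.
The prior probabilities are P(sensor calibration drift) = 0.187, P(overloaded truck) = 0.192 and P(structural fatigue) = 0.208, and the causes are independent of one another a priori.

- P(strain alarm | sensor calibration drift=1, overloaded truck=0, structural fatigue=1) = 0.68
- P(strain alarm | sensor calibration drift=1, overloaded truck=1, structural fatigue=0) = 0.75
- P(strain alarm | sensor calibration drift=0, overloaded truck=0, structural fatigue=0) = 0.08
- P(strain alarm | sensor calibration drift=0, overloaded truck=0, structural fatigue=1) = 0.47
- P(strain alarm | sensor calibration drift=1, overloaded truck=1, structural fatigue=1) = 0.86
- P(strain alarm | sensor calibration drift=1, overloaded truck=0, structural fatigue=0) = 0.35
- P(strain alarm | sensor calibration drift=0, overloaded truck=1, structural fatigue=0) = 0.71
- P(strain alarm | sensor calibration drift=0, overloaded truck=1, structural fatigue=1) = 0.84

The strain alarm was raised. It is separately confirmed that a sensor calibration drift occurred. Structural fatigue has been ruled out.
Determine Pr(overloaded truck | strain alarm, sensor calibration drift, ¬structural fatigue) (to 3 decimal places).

Weight on overloaded truck=true, given the evidence: 0.75·0.192 = 0.144000
Normalizer over all consistent configurations: 0.35·0.808 + 0.75·0.192 = 0.426800
P(overloaded truck | strain alarm, sensor calibration drift, ¬structural fatigue) = 0.144000/0.426800 ≈ 0.337

Pr(overloaded truck | strain alarm, sensor calibration drift, ¬structural fatigue) ≈ 0.337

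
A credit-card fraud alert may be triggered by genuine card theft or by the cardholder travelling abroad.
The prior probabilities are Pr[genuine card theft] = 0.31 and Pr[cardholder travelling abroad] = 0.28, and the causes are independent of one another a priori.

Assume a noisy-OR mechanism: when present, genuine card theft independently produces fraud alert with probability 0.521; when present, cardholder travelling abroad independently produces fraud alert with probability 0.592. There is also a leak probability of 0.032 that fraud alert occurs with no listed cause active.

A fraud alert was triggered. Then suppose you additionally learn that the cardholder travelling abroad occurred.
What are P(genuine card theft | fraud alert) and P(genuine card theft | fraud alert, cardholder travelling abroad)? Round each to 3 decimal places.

Under noisy-OR, P(fraud alert | causes) = 1 − (1−0.032)·∏(1−qᵢ) over the active causes.
Enumerate the 4 (genuine card theft, cardholder travelling abroad) configurations and weight by the priors:
  P(fraud alert) = 0.032×0.69×0.72 + 0.605056×0.69×0.28 + 0.536328×0.31×0.72 + 0.810822×0.31×0.28
        = 0.015898 + 0.116897 + 0.119708 + 0.070379 = 0.322882
Keeping only the genuine card theft-present terms gives 0.190087, so
  P(genuine card theft | fraud alert) = 0.190087 / 0.322882 ≈ 0.589

With the extra evidence:
For the numerator, keep only genuine card theft=true terms: 0.810822·0.31 = 0.251355
Normalizer over all consistent configurations: 0.605056·0.69 + 0.810822·0.31 = 0.668844
P(genuine card theft | fraud alert, cardholder travelling abroad) = 0.251355/0.668844 ≈ 0.376

P(genuine card theft | fraud alert) ≈ 0.589; P(genuine card theft | fraud alert, cardholder travelling abroad) ≈ 0.376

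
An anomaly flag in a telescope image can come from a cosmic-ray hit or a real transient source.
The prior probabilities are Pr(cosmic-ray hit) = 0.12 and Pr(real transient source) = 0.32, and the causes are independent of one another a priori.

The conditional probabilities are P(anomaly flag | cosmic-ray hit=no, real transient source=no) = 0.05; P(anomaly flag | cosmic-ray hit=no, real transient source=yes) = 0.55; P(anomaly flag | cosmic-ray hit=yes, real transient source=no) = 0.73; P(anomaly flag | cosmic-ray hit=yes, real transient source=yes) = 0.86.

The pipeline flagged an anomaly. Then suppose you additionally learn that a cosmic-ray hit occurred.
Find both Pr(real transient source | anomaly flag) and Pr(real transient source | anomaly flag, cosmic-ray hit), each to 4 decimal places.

P(anomaly flag) = 0.05*0.88*0.68 + 0.55*0.88*0.32 + 0.73*0.12*0.68 + 0.86*0.12*0.32 = 0.029920 + 0.154880 + 0.059568 + 0.033024 = 0.277392
Restricting to configurations with real transient source present: 0.154880 + 0.033024 = 0.187904.
So P(real transient source | anomaly flag) = 0.187904/0.277392 ≈ 0.6774.

With the extra evidence:
Numerator (weight on configurations with real transient source): 0.86×0.32 = 0.275200
Normalizer over all consistent configurations: 0.73×0.68 + 0.86×0.32 = 0.771600
P(real transient source | anomaly flag, cosmic-ray hit) = 0.275200/0.771600 ≈ 0.3567

Pr(real transient source | anomaly flag) ≈ 0.6774; Pr(real transient source | anomaly flag, cosmic-ray hit) ≈ 0.3567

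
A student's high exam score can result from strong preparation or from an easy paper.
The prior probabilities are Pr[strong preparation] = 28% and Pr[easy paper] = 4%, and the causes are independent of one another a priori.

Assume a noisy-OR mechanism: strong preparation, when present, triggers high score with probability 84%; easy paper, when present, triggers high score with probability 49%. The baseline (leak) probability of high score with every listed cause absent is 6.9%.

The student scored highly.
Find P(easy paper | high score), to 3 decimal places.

P(easy paper | high score) ≈ 0.084

Under noisy-OR, P(high score | causes) = 1 − (1−0.069)·∏(1−qᵢ) over the active causes.
Numerator (weight on configurations with easy paper): 0.015125 + 0.010349 = 0.025474
Normalizer over all consistent configurations: 0.069·0.72·0.96 + 0.52519·0.72·0.04 + 0.85104·0.28·0.96 + 0.92403·0.28·0.04 = 0.301927
P(easy paper | high score) = 0.025474/0.301927 ≈ 0.084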